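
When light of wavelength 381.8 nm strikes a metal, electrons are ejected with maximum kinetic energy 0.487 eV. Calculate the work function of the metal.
2.76 eV

From Einstein's photoelectric equation: KE_max = hf - φ = hc/λ - φ

Rearranging for φ:
φ = hc/λ - KE_max

Calculate photon energy:
E_photon = hc/λ = 3.2474 eV

Therefore:
φ = 3.2474 - 0.487 = 2.76 eV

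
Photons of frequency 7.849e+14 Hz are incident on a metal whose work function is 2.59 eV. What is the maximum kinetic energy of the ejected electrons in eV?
0.6561 eV

Using Einstein's photoelectric equation: KE_max = hf - φ

First, calculate the photon energy:
E_photon = hf = (6.626×10⁻³⁴ J·s)(7.849e+14 Hz)
E_photon = 3.2461 eV

Then, the maximum kinetic energy:
KE_max = E_photon - φ = 3.2461 eV - 2.59 eV = 0.6561 eV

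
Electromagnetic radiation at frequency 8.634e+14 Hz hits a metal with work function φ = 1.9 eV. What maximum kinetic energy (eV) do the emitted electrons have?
1.6707 eV

Using Einstein's photoelectric equation: KE_max = hf - φ

First, calculate the photon energy:
E_photon = hf = (6.626×10⁻³⁴ J·s)(8.634e+14 Hz)
E_photon = 3.5707 eV

Then, the maximum kinetic energy:
KE_max = E_photon - φ = 3.5707 eV - 1.9 eV = 1.6707 eV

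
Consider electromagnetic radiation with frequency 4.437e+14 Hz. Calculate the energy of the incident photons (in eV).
1.8350 eV

Using E = hf:

E = hf = (6.626×10⁻³⁴ J·s)(4.437e+14 Hz)
E = 1.8350 eV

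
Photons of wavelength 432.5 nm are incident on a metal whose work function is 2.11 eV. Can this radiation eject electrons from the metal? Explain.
Yes

For photoemission, the photon energy must exceed the work function.

Photon energy: E = hc/λ = 2.8667 eV
Work function: φ = 2.11 eV

Since E_photon (2.8667 eV) > φ (2.11 eV), photoemission WILL occur.
The threshold wavelength is λ₀ = hc/φ = 587.6 nm.
Since 432.5 nm < 587.6 nm, the light has sufficient energy.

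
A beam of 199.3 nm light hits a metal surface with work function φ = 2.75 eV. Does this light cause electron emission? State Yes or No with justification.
Yes

For photoemission, the photon energy must exceed the work function.

Photon energy: E = hc/λ = 6.2210 eV
Work function: φ = 2.75 eV

Since E_photon (6.2210 eV) > φ (2.75 eV), photoemission WILL occur.
The threshold wavelength is λ₀ = hc/φ = 450.9 nm.
Since 199.3 nm < 450.9 nm, the light has sufficient energy.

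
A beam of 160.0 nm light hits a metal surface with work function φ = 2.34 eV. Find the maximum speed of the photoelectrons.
1.3794e+06 m/s

First, find the maximum kinetic energy:
E_photon = hc/λ = 7.7490 eV
KE_max = E_photon - φ = 7.7490 - 2.34 = 5.4090 eV

Convert to Joules: KE_max = 5.4090 × 1.602×10⁻¹⁹ J = 8.6662e-19 J

Then use KE = ½mv² to find velocity:
v = √(2·KE/m) = √(2 × 8.6662e-19 J / 9.109e-31 kg)
v = 1.3794e+06 m/s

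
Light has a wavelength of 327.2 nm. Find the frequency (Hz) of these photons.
9.1624e+14 Hz

Using the wave equation: c = fλ

Solving for frequency:
f = c/λ = (3×10⁸ m/s) / (327.2×10⁻⁹ m)
f = 9.1624e+14 Hz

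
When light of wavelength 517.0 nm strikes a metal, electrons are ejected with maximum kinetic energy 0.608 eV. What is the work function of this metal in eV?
1.79 eV

From Einstein's photoelectric equation: KE_max = hf - φ = hc/λ - φ

Rearranging for φ:
φ = hc/λ - KE_max

Calculate photon energy:
E_photon = hc/λ = 2.3981 eV

Therefore:
φ = 2.3981 - 0.608 = 1.79 eV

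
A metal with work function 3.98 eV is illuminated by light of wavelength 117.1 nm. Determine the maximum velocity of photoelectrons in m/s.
1.5246e+06 m/s

First, find the maximum kinetic energy:
E_photon = hc/λ = 10.5879 eV
KE_max = E_photon - φ = 10.5879 - 3.98 = 6.6079 eV

Convert to Joules: KE_max = 6.6079 × 1.602×10⁻¹⁹ J = 1.0587e-18 J

Then use KE = ½mv² to find velocity:
v = √(2·KE/m) = √(2 × 1.0587e-18 J / 9.109e-31 kg)
v = 1.5246e+06 m/s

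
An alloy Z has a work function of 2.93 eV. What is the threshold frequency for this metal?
7.0847e+14 Hz

The threshold frequency is when the photon energy equals the work function:
hf₀ = φ

Solving for f₀:
f₀ = φ/h = (2.93 eV × 1.602×10⁻¹⁹ J/eV) / (6.626×10⁻³⁴ J·s)
f₀ = 7.0847e+14 Hz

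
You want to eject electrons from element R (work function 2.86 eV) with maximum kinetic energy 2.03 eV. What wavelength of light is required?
253.55 nm

From Einstein's equation: KE_max = hc/λ - φ

Rearranging for λ:
hc/λ = KE_max + φ
λ = hc/(KE_max + φ)

Required photon energy:
E_photon = KE_max + φ = 2.03 + 2.86 = 4.89 eV

Required wavelength:
λ = hc/E_photon = (6.626×10⁻³⁴)(3×10⁸) / (4.89 × 1.602×10⁻¹⁹)
λ = 253.55 nm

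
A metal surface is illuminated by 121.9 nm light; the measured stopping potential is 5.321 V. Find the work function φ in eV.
4.85 eV

The stopping potential gives the maximum kinetic energy: KE_max = eV_s = 5.321 eV

From Einstein's photoelectric equation: KE_max = hc/λ - φ
Rearranging: φ = hc/λ - KE_max

Calculate photon energy:
E_photon = hc/λ = (6.626×10⁻³⁴ J·s)(3×10⁸ m/s) / (121.9×10⁻⁹ m) = 10.1710 eV

Therefore:
φ = 10.1710 - 5.321 = 4.85 eV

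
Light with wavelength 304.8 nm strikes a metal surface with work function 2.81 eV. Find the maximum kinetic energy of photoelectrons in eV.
1.2577 eV

Using Einstein's photoelectric equation: KE_max = hf - φ = hc/λ - φ

First, calculate the photon energy:
E_photon = hc/λ = (6.626×10⁻³⁴ J·s)(3×10⁸ m/s) / (304.8×10⁻⁹ m)
E_photon = 4.0677 eV

Then, the maximum kinetic energy:
KE_max = E_photon - φ = 4.0677 eV - 2.81 eV = 1.2577 eV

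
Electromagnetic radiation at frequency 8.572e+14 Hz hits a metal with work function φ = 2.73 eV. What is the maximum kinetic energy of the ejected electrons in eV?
0.8151 eV

Using Einstein's photoelectric equation: KE_max = hf - φ

First, calculate the photon energy:
E_photon = hf = (6.626×10⁻³⁴ J·s)(8.572e+14 Hz)
E_photon = 3.5451 eV

Then, the maximum kinetic energy:
KE_max = E_photon - φ = 3.5451 eV - 2.73 eV = 0.8151 eV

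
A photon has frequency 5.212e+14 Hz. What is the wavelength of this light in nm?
575.20 nm

Using the wave equation: c = fλ

Solving for wavelength:
λ = c/f = (3×10⁸ m/s) / (5.212e+14 Hz)
λ = 575.20 nm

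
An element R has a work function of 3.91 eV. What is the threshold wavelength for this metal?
317.10 nm

The threshold wavelength is when the photon energy equals the work function:
hc/λ₀ = φ

Solving for λ₀:
λ₀ = hc/φ = (6.626×10⁻³⁴ J·s)(3×10⁸ m/s) / (3.91 eV × 1.602×10⁻¹⁹ J/eV)
λ₀ = 317.10 nm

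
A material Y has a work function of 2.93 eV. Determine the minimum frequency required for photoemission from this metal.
7.0847e+14 Hz

The threshold frequency is when the photon energy equals the work function:
hf₀ = φ

Solving for f₀:
f₀ = φ/h = (2.93 eV × 1.602×10⁻¹⁹ J/eV) / (6.626×10⁻³⁴ J·s)
f₀ = 7.0847e+14 Hz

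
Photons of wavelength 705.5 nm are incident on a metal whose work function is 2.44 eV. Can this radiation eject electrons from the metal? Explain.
No

For photoemission, the photon energy must exceed the work function.

Photon energy: E = hc/λ = 1.7574 eV
Work function: φ = 2.44 eV

Since E_photon (1.7574 eV) < φ (2.44 eV), photoemission will NOT occur.
The threshold wavelength is λ₀ = hc/φ = 508.1 nm.
Since 705.5 nm > 508.1 nm, the photons lack sufficient energy.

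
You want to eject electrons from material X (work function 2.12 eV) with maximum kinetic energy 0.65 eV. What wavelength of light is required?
447.60 nm

From Einstein's equation: KE_max = hc/λ - φ

Rearranging for λ:
hc/λ = KE_max + φ
λ = hc/(KE_max + φ)

Required photon energy:
E_photon = KE_max + φ = 0.65 + 2.12 = 2.77 eV

Required wavelength:
λ = hc/E_photon = (6.626×10⁻³⁴)(3×10⁸) / (2.77 × 1.602×10⁻¹⁹)
λ = 447.60 nm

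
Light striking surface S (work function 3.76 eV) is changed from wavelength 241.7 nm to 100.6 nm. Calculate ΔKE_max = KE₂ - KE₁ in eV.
7.1948 eV

Using Einstein's equation: KE_max = hc/λ - φ

For λ₁ = 241.7 nm:
KE₁ = hc/λ₁ - φ = 5.1297 - 3.76 = 1.3697 eV

For λ₂ = 100.6 nm:
KE₂ = hc/λ₂ - φ = 12.3245 - 3.76 = 8.5645 eV

Change in KE:
ΔKE = KE₂ - KE₁ = 8.5645 - 1.3697 = 7.1948 eV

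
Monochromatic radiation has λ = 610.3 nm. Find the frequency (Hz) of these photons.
4.9122e+14 Hz

Using the wave equation: c = fλ

Solving for frequency:
f = c/λ = (3×10⁸ m/s) / (610.3×10⁻⁹ m)
f = 4.9122e+14 Hz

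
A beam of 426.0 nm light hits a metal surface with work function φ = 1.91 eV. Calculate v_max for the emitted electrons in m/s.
5.9322e+05 m/s

First, find the maximum kinetic energy:
E_photon = hc/λ = 2.9104 eV
KE_max = E_photon - φ = 2.9104 - 1.91 = 1.0004 eV

Convert to Joules: KE_max = 1.0004 × 1.602×10⁻¹⁹ J = 1.6029e-19 J

Then use KE = ½mv² to find velocity:
v = √(2·KE/m) = √(2 × 1.6029e-19 J / 9.109e-31 kg)
v = 5.9322e+05 m/s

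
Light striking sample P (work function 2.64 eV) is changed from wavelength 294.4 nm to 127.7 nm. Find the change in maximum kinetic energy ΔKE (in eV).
5.4976 eV

Using Einstein's equation: KE_max = hc/λ - φ

For λ₁ = 294.4 nm:
KE₁ = hc/λ₁ - φ = 4.2114 - 2.64 = 1.5714 eV

For λ₂ = 127.7 nm:
KE₂ = hc/λ₂ - φ = 9.7090 - 2.64 = 7.0690 eV

Change in KE:
ΔKE = KE₂ - KE₁ = 7.0690 - 1.5714 = 5.4976 eV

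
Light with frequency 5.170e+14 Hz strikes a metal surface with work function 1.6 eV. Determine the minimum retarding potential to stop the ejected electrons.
0.5381 V

The stopping potential V_s satisfies: eV_s = KE_max

First, find KE_max using Einstein's equation:
E_photon = hf = (6.626×10⁻³⁴ J·s)(5.170e+14 Hz) = 2.1381 eV
KE_max = E_photon - φ = 2.1381 - 1.6 = 0.5381 eV

Since eV_s = KE_max:
V_s = KE_max/e = 0.5381 V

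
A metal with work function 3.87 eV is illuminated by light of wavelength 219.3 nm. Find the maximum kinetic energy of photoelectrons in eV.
1.7836 eV

Using Einstein's photoelectric equation: KE_max = hf - φ = hc/λ - φ

First, calculate the photon energy:
E_photon = hc/λ = (6.626×10⁻³⁴ J·s)(3×10⁸ m/s) / (219.3×10⁻⁹ m)
E_photon = 5.6536 eV

Then, the maximum kinetic energy:
KE_max = E_photon - φ = 5.6536 eV - 3.87 eV = 1.7836 eV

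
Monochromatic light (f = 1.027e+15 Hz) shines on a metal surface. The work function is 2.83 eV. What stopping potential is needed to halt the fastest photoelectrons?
1.4173 V

The stopping potential V_s satisfies: eV_s = KE_max

First, find KE_max using Einstein's equation:
E_photon = hf = (6.626×10⁻³⁴ J·s)(1.027e+15 Hz) = 4.2473 eV
KE_max = E_photon - φ = 4.2473 - 2.83 = 1.4173 eV

Since eV_s = KE_max:
V_s = KE_max/e = 1.4173 V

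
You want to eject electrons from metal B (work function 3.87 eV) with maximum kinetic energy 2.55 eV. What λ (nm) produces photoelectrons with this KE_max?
193.12 nm

From Einstein's equation: KE_max = hc/λ - φ

Rearranging for λ:
hc/λ = KE_max + φ
λ = hc/(KE_max + φ)

Required photon energy:
E_photon = KE_max + φ = 2.55 + 3.87 = 6.42 eV

Required wavelength:
λ = hc/E_photon = (6.626×10⁻³⁴)(3×10⁸) / (6.42 × 1.602×10⁻¹⁹)
λ = 193.12 nm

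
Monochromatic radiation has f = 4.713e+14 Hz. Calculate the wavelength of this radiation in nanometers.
636.10 nm

Using the wave equation: c = fλ

Solving for wavelength:
λ = c/f = (3×10⁸ m/s) / (4.713e+14 Hz)
λ = 636.10 nm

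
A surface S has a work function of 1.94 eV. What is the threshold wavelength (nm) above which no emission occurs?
639.09 nm

The threshold wavelength is when the photon energy equals the work function:
hc/λ₀ = φ

Solving for λ₀:
λ₀ = hc/φ = (6.626×10⁻³⁴ J·s)(3×10⁸ m/s) / (1.94 eV × 1.602×10⁻¹⁹ J/eV)
λ₀ = 639.09 nm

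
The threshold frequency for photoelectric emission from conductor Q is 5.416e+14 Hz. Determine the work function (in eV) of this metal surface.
2.24 eV

At the threshold frequency, photon energy equals work function:
φ = hf₀

Calculating:
φ = (6.626×10⁻³⁴ J·s)(5.416e+14 Hz)
φ = 2.24 eV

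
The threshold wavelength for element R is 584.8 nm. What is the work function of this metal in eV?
2.12 eV

At the threshold wavelength, photon energy equals work function:
φ = hc/λ₀

Calculating:
φ = (6.626×10⁻³⁴ J·s)(3×10⁸ m/s) / (584.8×10⁻⁹ m)
φ = 2.12 eV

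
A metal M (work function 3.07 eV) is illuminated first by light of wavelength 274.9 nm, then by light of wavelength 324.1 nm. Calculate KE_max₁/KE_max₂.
1.9062

Using Einstein's equation: KE_max = hc/λ - φ

For λ₁ = 274.9 nm:
E₁ = hc/λ₁ = 4.5102 eV
KE₁ = E₁ - φ = 4.5102 - 3.07 = 1.4402 eV

For λ₂ = 324.1 nm:
E₂ = hc/λ₂ = 3.8255 eV
KE₂ = E₂ - φ = 3.8255 - 3.07 = 0.7555 eV

Ratio: KE₁/KE₂ = 1.4402/0.7555 = 1.9062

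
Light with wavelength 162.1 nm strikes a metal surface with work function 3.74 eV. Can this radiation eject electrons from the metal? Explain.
Yes

For photoemission, the photon energy must exceed the work function.

Photon energy: E = hc/λ = 7.6486 eV
Work function: φ = 3.74 eV

Since E_photon (7.6486 eV) > φ (3.74 eV), photoemission WILL occur.
The threshold wavelength is λ₀ = hc/φ = 331.5 nm.
Since 162.1 nm < 331.5 nm, the light has sufficient energy.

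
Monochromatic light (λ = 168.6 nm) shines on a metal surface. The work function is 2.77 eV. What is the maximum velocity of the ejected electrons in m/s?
1.2698e+06 m/s

First, find the maximum kinetic energy:
E_photon = hc/λ = 7.3537 eV
KE_max = E_photon - φ = 7.3537 - 2.77 = 4.5837 eV

Convert to Joules: KE_max = 4.5837 × 1.602×10⁻¹⁹ J = 7.3440e-19 J

Then use KE = ½mv² to find velocity:
v = √(2·KE/m) = √(2 × 7.3440e-19 J / 9.109e-31 kg)
v = 1.2698e+06 m/s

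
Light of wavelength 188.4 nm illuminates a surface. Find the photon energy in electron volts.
6.5809 eV

Using E = hf = hc/λ:

E = hc/λ = (6.626×10⁻³⁴ J·s)(3×10⁸ m/s) / (188.4×10⁻⁹ m)
E = 6.5809 eV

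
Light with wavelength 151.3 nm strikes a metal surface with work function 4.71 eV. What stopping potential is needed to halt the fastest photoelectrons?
3.4846 V

The stopping potential V_s satisfies: eV_s = KE_max

First, find KE_max using Einstein's equation:
E_photon = hc/λ = 8.1946 eV
KE_max = E_photon - φ = 8.1946 - 4.71 = 3.4846 eV

Since eV_s = KE_max:
V_s = KE_max/e = 3.4846 V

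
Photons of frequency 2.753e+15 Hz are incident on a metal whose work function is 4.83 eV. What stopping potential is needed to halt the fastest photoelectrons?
6.5555 V

The stopping potential V_s satisfies: eV_s = KE_max

First, find KE_max using Einstein's equation:
E_photon = hf = (6.626×10⁻³⁴ J·s)(2.753e+15 Hz) = 11.3855 eV
KE_max = E_photon - φ = 11.3855 - 4.83 = 6.5555 eV

Since eV_s = KE_max:
V_s = KE_max/e = 6.5555 V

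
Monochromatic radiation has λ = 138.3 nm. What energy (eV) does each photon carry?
8.9649 eV

Using E = hf = hc/λ:

E = hc/λ = (6.626×10⁻³⁴ J·s)(3×10⁸ m/s) / (138.3×10⁻⁹ m)
E = 8.9649 eV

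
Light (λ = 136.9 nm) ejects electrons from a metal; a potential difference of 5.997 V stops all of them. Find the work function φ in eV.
3.06 eV

The stopping potential gives the maximum kinetic energy: KE_max = eV_s = 5.997 eV

From Einstein's photoelectric equation: KE_max = hc/λ - φ
Rearranging: φ = hc/λ - KE_max

Calculate photon energy:
E_photon = hc/λ = (6.626×10⁻³⁴ J·s)(3×10⁸ m/s) / (136.9×10⁻⁹ m) = 9.0566 eV

Therefore:
φ = 9.0566 - 5.997 = 3.06 eV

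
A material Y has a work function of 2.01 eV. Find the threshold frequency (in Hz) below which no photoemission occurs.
4.8602e+14 Hz

The threshold frequency is when the photon energy equals the work function:
hf₀ = φ

Solving for f₀:
f₀ = φ/h = (2.01 eV × 1.602×10⁻¹⁹ J/eV) / (6.626×10⁻³⁴ J·s)
f₀ = 4.8602e+14 Hz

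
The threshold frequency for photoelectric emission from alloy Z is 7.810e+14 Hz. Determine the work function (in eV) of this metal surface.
3.23 eV

At the threshold frequency, photon energy equals work function:
φ = hf₀

Calculating:
φ = (6.626×10⁻³⁴ J·s)(7.810e+14 Hz)
φ = 3.23 eV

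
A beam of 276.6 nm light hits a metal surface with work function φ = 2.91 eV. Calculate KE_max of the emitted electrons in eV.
1.5724 eV

Using Einstein's photoelectric equation: KE_max = hf - φ = hc/λ - φ

First, calculate the photon energy:
E_photon = hc/λ = (6.626×10⁻³⁴ J·s)(3×10⁸ m/s) / (276.6×10⁻⁹ m)
E_photon = 4.4824 eV

Then, the maximum kinetic energy:
KE_max = E_photon - φ = 4.4824 eV - 2.91 eV = 1.5724 eV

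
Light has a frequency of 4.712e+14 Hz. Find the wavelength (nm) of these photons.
636.23 nm

Using the wave equation: c = fλ

Solving for wavelength:
λ = c/f = (3×10⁸ m/s) / (4.712e+14 Hz)
λ = 636.23 nm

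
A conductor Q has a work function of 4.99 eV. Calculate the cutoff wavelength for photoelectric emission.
248.47 nm

The threshold wavelength is when the photon energy equals the work function:
hc/λ₀ = φ

Solving for λ₀:
λ₀ = hc/φ = (6.626×10⁻³⁴ J·s)(3×10⁸ m/s) / (4.99 eV × 1.602×10⁻¹⁹ J/eV)
λ₀ = 248.47 nm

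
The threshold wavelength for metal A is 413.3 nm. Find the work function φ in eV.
3.00 eV

At the threshold wavelength, photon energy equals work function:
φ = hc/λ₀

Calculating:
φ = (6.626×10⁻³⁴ J·s)(3×10⁸ m/s) / (413.3×10⁻⁹ m)
φ = 3.00 eV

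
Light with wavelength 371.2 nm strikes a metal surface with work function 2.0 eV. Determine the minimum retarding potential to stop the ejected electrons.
1.3401 V

The stopping potential V_s satisfies: eV_s = KE_max

First, find KE_max using Einstein's equation:
E_photon = hc/λ = 3.3401 eV
KE_max = E_photon - φ = 3.3401 - 2.0 = 1.3401 eV

Since eV_s = KE_max:
V_s = KE_max/e = 1.3401 V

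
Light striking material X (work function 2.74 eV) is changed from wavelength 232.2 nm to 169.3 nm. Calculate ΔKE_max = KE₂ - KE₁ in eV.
1.9838 eV

Using Einstein's equation: KE_max = hc/λ - φ

For λ₁ = 232.2 nm:
KE₁ = hc/λ₁ - φ = 5.3395 - 2.74 = 2.5995 eV

For λ₂ = 169.3 nm:
KE₂ = hc/λ₂ - φ = 7.3233 - 2.74 = 4.5833 eV

Change in KE:
ΔKE = KE₂ - KE₁ = 4.5833 - 2.5995 = 1.9838 eV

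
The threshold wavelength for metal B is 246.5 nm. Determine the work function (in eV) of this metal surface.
5.03 eV

At the threshold wavelength, photon energy equals work function:
φ = hc/λ₀

Calculating:
φ = (6.626×10⁻³⁴ J·s)(3×10⁸ m/s) / (246.5×10⁻⁹ m)
φ = 5.03 eV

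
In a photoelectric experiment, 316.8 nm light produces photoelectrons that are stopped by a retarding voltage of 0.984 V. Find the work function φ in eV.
2.93 eV

The stopping potential gives the maximum kinetic energy: KE_max = eV_s = 0.984 eV

From Einstein's photoelectric equation: KE_max = hc/λ - φ
Rearranging: φ = hc/λ - KE_max

Calculate photon energy:
E_photon = hc/λ = (6.626×10⁻³⁴ J·s)(3×10⁸ m/s) / (316.8×10⁻⁹ m) = 3.9136 eV

Therefore:
φ = 3.9136 - 0.984 = 2.93 eV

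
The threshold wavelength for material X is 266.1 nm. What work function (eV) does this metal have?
4.66 eV

At the threshold wavelength, photon energy equals work function:
φ = hc/λ₀

Calculating:
φ = (6.626×10⁻³⁴ J·s)(3×10⁸ m/s) / (266.1×10⁻⁹ m)
φ = 4.66 eV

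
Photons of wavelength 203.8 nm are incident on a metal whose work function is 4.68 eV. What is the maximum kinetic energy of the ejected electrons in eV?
1.4036 eV

Using Einstein's photoelectric equation: KE_max = hf - φ = hc/λ - φ

First, calculate the photon energy:
E_photon = hc/λ = (6.626×10⁻³⁴ J·s)(3×10⁸ m/s) / (203.8×10⁻⁹ m)
E_photon = 6.0836 eV

Then, the maximum kinetic energy:
KE_max = E_photon - φ = 6.0836 eV - 4.68 eV = 1.4036 eV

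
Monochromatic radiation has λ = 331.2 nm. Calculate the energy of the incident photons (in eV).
3.7435 eV

Using E = hf = hc/λ:

E = hc/λ = (6.626×10⁻³⁴ J·s)(3×10⁸ m/s) / (331.2×10⁻⁹ m)
E = 3.7435 eV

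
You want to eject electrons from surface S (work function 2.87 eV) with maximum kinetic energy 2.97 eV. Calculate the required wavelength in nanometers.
212.30 nm

From Einstein's equation: KE_max = hc/λ - φ

Rearranging for λ:
hc/λ = KE_max + φ
λ = hc/(KE_max + φ)

Required photon energy:
E_photon = KE_max + φ = 2.97 + 2.87 = 5.84 eV

Required wavelength:
λ = hc/E_photon = (6.626×10⁻³⁴)(3×10⁸) / (5.84 × 1.602×10⁻¹⁹)
λ = 212.30 nm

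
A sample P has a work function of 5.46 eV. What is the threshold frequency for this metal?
1.3202e+15 Hz

The threshold frequency is when the photon energy equals the work function:
hf₀ = φ

Solving for f₀:
f₀ = φ/h = (5.46 eV × 1.602×10⁻¹⁹ J/eV) / (6.626×10⁻³⁴ J·s)
f₀ = 1.3202e+15 Hz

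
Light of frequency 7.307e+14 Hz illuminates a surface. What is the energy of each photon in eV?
3.0219 eV

Using E = hf:

E = hf = (6.626×10⁻³⁴ J·s)(7.307e+14 Hz)
E = 3.0219 eV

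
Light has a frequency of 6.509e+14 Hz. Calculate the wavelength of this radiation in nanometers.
460.58 nm

Using the wave equation: c = fλ

Solving for wavelength:
λ = c/f = (3×10⁸ m/s) / (6.509e+14 Hz)
λ = 460.58 nm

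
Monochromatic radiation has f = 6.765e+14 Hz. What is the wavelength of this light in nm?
443.15 nm

Using the wave equation: c = fλ

Solving for wavelength:
λ = c/f = (3×10⁸ m/s) / (6.765e+14 Hz)
λ = 443.15 nm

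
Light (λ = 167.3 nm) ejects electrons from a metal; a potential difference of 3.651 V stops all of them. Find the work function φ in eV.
3.76 eV

The stopping potential gives the maximum kinetic energy: KE_max = eV_s = 3.651 eV

From Einstein's photoelectric equation: KE_max = hc/λ - φ
Rearranging: φ = hc/λ - KE_max

Calculate photon energy:
E_photon = hc/λ = (6.626×10⁻³⁴ J·s)(3×10⁸ m/s) / (167.3×10⁻⁹ m) = 7.4109 eV

Therefore:
φ = 7.4109 - 3.651 = 3.76 eV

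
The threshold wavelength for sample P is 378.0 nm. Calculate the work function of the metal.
3.28 eV

At the threshold wavelength, photon energy equals work function:
φ = hc/λ₀

Calculating:
φ = (6.626×10⁻³⁴ J·s)(3×10⁸ m/s) / (378.0×10⁻⁹ m)
φ = 3.28 eV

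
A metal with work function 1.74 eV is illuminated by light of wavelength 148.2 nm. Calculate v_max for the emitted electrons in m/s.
1.5267e+06 m/s

First, find the maximum kinetic energy:
E_photon = hc/λ = 8.3660 eV
KE_max = E_photon - φ = 8.3660 - 1.74 = 6.6260 eV

Convert to Joules: KE_max = 6.6260 × 1.602×10⁻¹⁹ J = 1.0616e-18 J

Then use KE = ½mv² to find velocity:
v = √(2·KE/m) = √(2 × 1.0616e-18 J / 9.109e-31 kg)
v = 1.5267e+06 m/s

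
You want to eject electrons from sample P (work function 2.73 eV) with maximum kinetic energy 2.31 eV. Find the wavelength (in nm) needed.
246.00 nm

From Einstein's equation: KE_max = hc/λ - φ

Rearranging for λ:
hc/λ = KE_max + φ
λ = hc/(KE_max + φ)

Required photon energy:
E_photon = KE_max + φ = 2.31 + 2.73 = 5.04 eV

Required wavelength:
λ = hc/E_photon = (6.626×10⁻³⁴)(3×10⁸) / (5.04 × 1.602×10⁻¹⁹)
λ = 246.00 nm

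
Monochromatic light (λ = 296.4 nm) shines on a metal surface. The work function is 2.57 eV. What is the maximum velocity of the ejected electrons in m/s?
7.5326e+05 m/s

First, find the maximum kinetic energy:
E_photon = hc/λ = 4.1830 eV
KE_max = E_photon - φ = 4.1830 - 2.57 = 1.6130 eV

Convert to Joules: KE_max = 1.6130 × 1.602×10⁻¹⁹ J = 2.5843e-19 J

Then use KE = ½mv² to find velocity:
v = √(2·KE/m) = √(2 × 2.5843e-19 J / 9.109e-31 kg)
v = 7.5326e+05 m/s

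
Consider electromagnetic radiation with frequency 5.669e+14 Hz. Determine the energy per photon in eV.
2.3445 eV

Using E = hf:

E = hf = (6.626×10⁻³⁴ J·s)(5.669e+14 Hz)
E = 2.3445 eV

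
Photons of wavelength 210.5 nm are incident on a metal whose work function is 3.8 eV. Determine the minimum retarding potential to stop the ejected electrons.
2.0900 V

The stopping potential V_s satisfies: eV_s = KE_max

First, find KE_max using Einstein's equation:
E_photon = hc/λ = 5.8900 eV
KE_max = E_photon - φ = 5.8900 - 3.8 = 2.0900 eV

Since eV_s = KE_max:
V_s = KE_max/e = 2.0900 V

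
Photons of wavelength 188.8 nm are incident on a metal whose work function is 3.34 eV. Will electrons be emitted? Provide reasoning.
Yes

For photoemission, the photon energy must exceed the work function.

Photon energy: E = hc/λ = 6.5670 eV
Work function: φ = 3.34 eV

Since E_photon (6.5670 eV) > φ (3.34 eV), photoemission WILL occur.
The threshold wavelength is λ₀ = hc/φ = 371.2 nm.
Since 188.8 nm < 371.2 nm, the light has sufficient energy.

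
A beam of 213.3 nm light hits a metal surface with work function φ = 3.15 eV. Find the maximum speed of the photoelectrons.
9.6780e+05 m/s

First, find the maximum kinetic energy:
E_photon = hc/λ = 5.8127 eV
KE_max = E_photon - φ = 5.8127 - 3.15 = 2.6627 eV

Convert to Joules: KE_max = 2.6627 × 1.602×10⁻¹⁹ J = 4.2661e-19 J

Then use KE = ½mv² to find velocity:
v = √(2·KE/m) = √(2 × 4.2661e-19 J / 9.109e-31 kg)
v = 9.6780e+05 m/s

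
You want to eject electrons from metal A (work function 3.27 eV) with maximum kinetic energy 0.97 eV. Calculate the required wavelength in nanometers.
292.42 nm

From Einstein's equation: KE_max = hc/λ - φ

Rearranging for λ:
hc/λ = KE_max + φ
λ = hc/(KE_max + φ)

Required photon energy:
E_photon = KE_max + φ = 0.97 + 3.27 = 4.24 eV

Required wavelength:
λ = hc/E_photon = (6.626×10⁻³⁴)(3×10⁸) / (4.24 × 1.602×10⁻¹⁹)
λ = 292.42 nm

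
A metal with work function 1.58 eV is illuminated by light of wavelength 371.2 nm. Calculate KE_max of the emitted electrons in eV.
1.7601 eV

Using Einstein's photoelectric equation: KE_max = hf - φ = hc/λ - φ

First, calculate the photon energy:
E_photon = hc/λ = (6.626×10⁻³⁴ J·s)(3×10⁸ m/s) / (371.2×10⁻⁹ m)
E_photon = 3.3401 eV

Then, the maximum kinetic energy:
KE_max = E_photon - φ = 3.3401 eV - 1.58 eV = 1.7601 eV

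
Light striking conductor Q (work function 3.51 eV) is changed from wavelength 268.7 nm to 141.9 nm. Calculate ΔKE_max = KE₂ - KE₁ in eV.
4.1232 eV

Using Einstein's equation: KE_max = hc/λ - φ

For λ₁ = 268.7 nm:
KE₁ = hc/λ₁ - φ = 4.6142 - 3.51 = 1.1042 eV

For λ₂ = 141.9 nm:
KE₂ = hc/λ₂ - φ = 8.7374 - 3.51 = 5.2274 eV

Change in KE:
ΔKE = KE₂ - KE₁ = 5.2274 - 1.1042 = 4.1232 eV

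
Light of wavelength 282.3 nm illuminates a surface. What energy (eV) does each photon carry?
4.3919 eV

Using E = hf = hc/λ:

E = hc/λ = (6.626×10⁻³⁴ J·s)(3×10⁸ m/s) / (282.3×10⁻⁹ m)
E = 4.3919 eV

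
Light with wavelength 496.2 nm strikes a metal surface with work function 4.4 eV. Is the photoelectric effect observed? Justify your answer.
No

For photoemission, the photon energy must exceed the work function.

Photon energy: E = hc/λ = 2.4987 eV
Work function: φ = 4.4 eV

Since E_photon (2.4987 eV) < φ (4.4 eV), photoemission will NOT occur.
The threshold wavelength is λ₀ = hc/φ = 281.8 nm.
Since 496.2 nm > 281.8 nm, the photons lack sufficient energy.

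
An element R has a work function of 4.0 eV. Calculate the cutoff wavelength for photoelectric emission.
309.96 nm

The threshold wavelength is when the photon energy equals the work function:
hc/λ₀ = φ

Solving for λ₀:
λ₀ = hc/φ = (6.626×10⁻³⁴ J·s)(3×10⁸ m/s) / (4.0 eV × 1.602×10⁻¹⁹ J/eV)
λ₀ = 309.96 nm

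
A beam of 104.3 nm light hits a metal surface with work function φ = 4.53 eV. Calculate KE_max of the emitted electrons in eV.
7.3573 eV

Using Einstein's photoelectric equation: KE_max = hf - φ = hc/λ - φ

First, calculate the photon energy:
E_photon = hc/λ = (6.626×10⁻³⁴ J·s)(3×10⁸ m/s) / (104.3×10⁻⁹ m)
E_photon = 11.8873 eV

Then, the maximum kinetic energy:
KE_max = E_photon - φ = 11.8873 eV - 4.53 eV = 7.3573 eV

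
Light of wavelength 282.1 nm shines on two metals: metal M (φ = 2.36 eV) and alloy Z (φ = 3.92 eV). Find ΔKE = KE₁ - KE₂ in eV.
1.5600 eV

Using KE_max = hc/λ - φ for each metal:

Photon energy: E = hc/λ = 4.3950 eV

For metal M (φ₁ = 2.36 eV):
KE₁ = E - φ₁ = 4.3950 - 2.36 = 2.0350 eV

For alloy Z (φ₂ = 3.92 eV):
KE₂ = E - φ₂ = 4.3950 - 3.92 = 0.4750 eV

Difference:
ΔKE = KE₁ - KE₂ = 2.0350 - 0.4750 = 1.5600 eV

Note: The difference equals the difference in work functions: 3.92 - 2.36 = 1.56 eV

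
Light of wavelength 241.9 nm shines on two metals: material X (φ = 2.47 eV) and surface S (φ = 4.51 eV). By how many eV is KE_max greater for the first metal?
2.0400 eV

Using KE_max = hc/λ - φ for each metal:

Photon energy: E = hc/λ = 5.1254 eV

For material X (φ₁ = 2.47 eV):
KE₁ = E - φ₁ = 5.1254 - 2.47 = 2.6554 eV

For surface S (φ₂ = 4.51 eV):
KE₂ = E - φ₂ = 5.1254 - 4.51 = 0.6154 eV

Difference:
ΔKE = KE₁ - KE₂ = 2.6554 - 0.6154 = 2.0400 eV

Note: The difference equals the difference in work functions: 4.51 - 2.47 = 2.04 eV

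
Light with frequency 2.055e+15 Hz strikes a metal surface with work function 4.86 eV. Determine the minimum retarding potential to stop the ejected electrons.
3.6388 V

The stopping potential V_s satisfies: eV_s = KE_max

First, find KE_max using Einstein's equation:
E_photon = hf = (6.626×10⁻³⁴ J·s)(2.055e+15 Hz) = 8.4988 eV
KE_max = E_photon - φ = 8.4988 - 4.86 = 3.6388 eV

Since eV_s = KE_max:
V_s = KE_max/e = 3.6388 V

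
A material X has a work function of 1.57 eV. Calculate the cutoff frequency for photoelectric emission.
3.7962e+14 Hz

The threshold frequency is when the photon energy equals the work function:
hf₀ = φ

Solving for f₀:
f₀ = φ/h = (1.57 eV × 1.602×10⁻¹⁹ J/eV) / (6.626×10⁻³⁴ J·s)
f₀ = 3.7962e+14 Hz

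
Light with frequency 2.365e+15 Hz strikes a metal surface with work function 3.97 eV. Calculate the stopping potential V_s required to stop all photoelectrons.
5.8109 V

The stopping potential V_s satisfies: eV_s = KE_max

First, find KE_max using Einstein's equation:
E_photon = hf = (6.626×10⁻³⁴ J·s)(2.365e+15 Hz) = 9.7809 eV
KE_max = E_photon - φ = 9.7809 - 3.97 = 5.8109 eV

Since eV_s = KE_max:
V_s = KE_max/e = 5.8109 V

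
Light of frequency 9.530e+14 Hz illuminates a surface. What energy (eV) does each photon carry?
3.9413 eV

Using E = hf:

E = hf = (6.626×10⁻³⁴ J·s)(9.530e+14 Hz)
E = 3.9413 eV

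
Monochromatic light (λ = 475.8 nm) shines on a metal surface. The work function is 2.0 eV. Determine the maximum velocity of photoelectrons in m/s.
4.6163e+05 m/s

First, find the maximum kinetic energy:
E_photon = hc/λ = 2.6058 eV
KE_max = E_photon - φ = 2.6058 - 2.0 = 0.6058 eV

Convert to Joules: KE_max = 0.6058 × 1.602×10⁻¹⁹ J = 9.7061e-20 J

Then use KE = ½mv² to find velocity:
v = √(2·KE/m) = √(2 × 9.7061e-20 J / 9.109e-31 kg)
v = 4.6163e+05 m/s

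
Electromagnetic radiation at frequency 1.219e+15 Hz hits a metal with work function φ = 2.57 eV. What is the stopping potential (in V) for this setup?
2.4714 V

The stopping potential V_s satisfies: eV_s = KE_max

First, find KE_max using Einstein's equation:
E_photon = hf = (6.626×10⁻³⁴ J·s)(1.219e+15 Hz) = 5.0414 eV
KE_max = E_photon - φ = 5.0414 - 2.57 = 2.4714 eV

Since eV_s = KE_max:
V_s = KE_max/e = 2.4714 V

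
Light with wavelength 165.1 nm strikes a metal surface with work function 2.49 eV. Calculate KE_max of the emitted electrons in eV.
5.0196 eV

Using Einstein's photoelectric equation: KE_max = hf - φ = hc/λ - φ

First, calculate the photon energy:
E_photon = hc/λ = (6.626×10⁻³⁴ J·s)(3×10⁸ m/s) / (165.1×10⁻⁹ m)
E_photon = 7.5096 eV

Then, the maximum kinetic energy:
KE_max = E_photon - φ = 7.5096 eV - 2.49 eV = 5.0196 eV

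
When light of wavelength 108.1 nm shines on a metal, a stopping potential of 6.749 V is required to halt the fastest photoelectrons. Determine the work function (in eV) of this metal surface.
4.72 eV

The stopping potential gives the maximum kinetic energy: KE_max = eV_s = 6.749 eV

From Einstein's photoelectric equation: KE_max = hc/λ - φ
Rearranging: φ = hc/λ - KE_max

Calculate photon energy:
E_photon = hc/λ = (6.626×10⁻³⁴ J·s)(3×10⁸ m/s) / (108.1×10⁻⁹ m) = 11.4694 eV

Therefore:
φ = 11.4694 - 6.749 = 4.72 eV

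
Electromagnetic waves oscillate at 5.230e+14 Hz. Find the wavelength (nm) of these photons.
573.22 nm

Using the wave equation: c = fλ

Solving for wavelength:
λ = c/f = (3×10⁸ m/s) / (5.230e+14 Hz)
λ = 573.22 nm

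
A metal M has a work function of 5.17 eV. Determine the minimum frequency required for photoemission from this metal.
1.2501e+15 Hz

The threshold frequency is when the photon energy equals the work function:
hf₀ = φ

Solving for f₀:
f₀ = φ/h = (5.17 eV × 1.602×10⁻¹⁹ J/eV) / (6.626×10⁻³⁴ J·s)
f₀ = 1.2501e+15 Hz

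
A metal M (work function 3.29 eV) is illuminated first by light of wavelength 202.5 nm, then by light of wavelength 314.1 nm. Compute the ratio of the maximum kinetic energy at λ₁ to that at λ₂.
4.3097

Using Einstein's equation: KE_max = hc/λ - φ

For λ₁ = 202.5 nm:
E₁ = hc/λ₁ = 6.1227 eV
KE₁ = E₁ - φ = 6.1227 - 3.29 = 2.8327 eV

For λ₂ = 314.1 nm:
E₂ = hc/λ₂ = 3.9473 eV
KE₂ = E₂ - φ = 3.9473 - 3.29 = 0.6573 eV

Ratio: KE₁/KE₂ = 2.8327/0.6573 = 4.3097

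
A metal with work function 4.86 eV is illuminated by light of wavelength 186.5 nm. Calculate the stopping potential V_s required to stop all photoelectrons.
1.7879 V

The stopping potential V_s satisfies: eV_s = KE_max

First, find KE_max using Einstein's equation:
E_photon = hc/λ = 6.6479 eV
KE_max = E_photon - φ = 6.6479 - 4.86 = 1.7879 eV

Since eV_s = KE_max:
V_s = KE_max/e = 1.7879 V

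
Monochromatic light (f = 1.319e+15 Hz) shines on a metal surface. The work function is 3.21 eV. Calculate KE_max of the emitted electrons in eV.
2.2449 eV

Using Einstein's photoelectric equation: KE_max = hf - φ

First, calculate the photon energy:
E_photon = hf = (6.626×10⁻³⁴ J·s)(1.319e+15 Hz)
E_photon = 5.4549 eV

Then, the maximum kinetic energy:
KE_max = E_photon - φ = 5.4549 eV - 3.21 eV = 2.2449 eV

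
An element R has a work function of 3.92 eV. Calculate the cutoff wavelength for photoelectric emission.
316.29 nm

The threshold wavelength is when the photon energy equals the work function:
hc/λ₀ = φ

Solving for λ₀:
λ₀ = hc/φ = (6.626×10⁻³⁴ J·s)(3×10⁸ m/s) / (3.92 eV × 1.602×10⁻¹⁹ J/eV)
λ₀ = 316.29 nm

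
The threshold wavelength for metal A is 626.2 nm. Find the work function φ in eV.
1.98 eV

At the threshold wavelength, photon energy equals work function:
φ = hc/λ₀

Calculating:
φ = (6.626×10⁻³⁴ J·s)(3×10⁸ m/s) / (626.2×10⁻⁹ m)
φ = 1.98 eV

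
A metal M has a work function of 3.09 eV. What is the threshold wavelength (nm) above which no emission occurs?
401.24 nm

The threshold wavelength is when the photon energy equals the work function:
hc/λ₀ = φ

Solving for λ₀:
λ₀ = hc/φ = (6.626×10⁻³⁴ J·s)(3×10⁸ m/s) / (3.09 eV × 1.602×10⁻¹⁹ J/eV)
λ₀ = 401.24 nm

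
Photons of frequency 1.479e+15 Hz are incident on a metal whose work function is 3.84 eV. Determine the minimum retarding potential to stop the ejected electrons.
2.2767 V

The stopping potential V_s satisfies: eV_s = KE_max

First, find KE_max using Einstein's equation:
E_photon = hf = (6.626×10⁻³⁴ J·s)(1.479e+15 Hz) = 6.1167 eV
KE_max = E_photon - φ = 6.1167 - 3.84 = 2.2767 eV

Since eV_s = KE_max:
V_s = KE_max/e = 2.2767 V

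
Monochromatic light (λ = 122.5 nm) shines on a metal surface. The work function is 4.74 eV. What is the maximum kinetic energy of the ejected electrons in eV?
5.3812 eV

Using Einstein's photoelectric equation: KE_max = hf - φ = hc/λ - φ

First, calculate the photon energy:
E_photon = hc/λ = (6.626×10⁻³⁴ J·s)(3×10⁸ m/s) / (122.5×10⁻⁹ m)
E_photon = 10.1212 eV

Then, the maximum kinetic energy:
KE_max = E_photon - φ = 10.1212 eV - 4.74 eV = 5.3812 eV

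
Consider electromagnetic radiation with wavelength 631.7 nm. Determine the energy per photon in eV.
1.9627 eV

Using E = hf = hc/λ:

E = hc/λ = (6.626×10⁻³⁴ J·s)(3×10⁸ m/s) / (631.7×10⁻⁹ m)
E = 1.9627 eV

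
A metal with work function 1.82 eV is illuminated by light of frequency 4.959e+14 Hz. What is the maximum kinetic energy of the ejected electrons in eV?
0.2309 eV

Using Einstein's photoelectric equation: KE_max = hf - φ

First, calculate the photon energy:
E_photon = hf = (6.626×10⁻³⁴ J·s)(4.959e+14 Hz)
E_photon = 2.0509 eV

Then, the maximum kinetic energy:
KE_max = E_photon - φ = 2.0509 eV - 1.82 eV = 0.2309 eV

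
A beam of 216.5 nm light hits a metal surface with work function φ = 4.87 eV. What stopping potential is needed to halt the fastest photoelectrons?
0.8568 V

The stopping potential V_s satisfies: eV_s = KE_max

First, find KE_max using Einstein's equation:
E_photon = hc/λ = 5.7268 eV
KE_max = E_photon - φ = 5.7268 - 4.87 = 0.8568 eV

Since eV_s = KE_max:
V_s = KE_max/e = 0.8568 V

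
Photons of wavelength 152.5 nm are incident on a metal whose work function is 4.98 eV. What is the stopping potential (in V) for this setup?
3.1501 V

The stopping potential V_s satisfies: eV_s = KE_max

First, find KE_max using Einstein's equation:
E_photon = hc/λ = 8.1301 eV
KE_max = E_photon - φ = 8.1301 - 4.98 = 3.1501 eV

Since eV_s = KE_max:
V_s = KE_max/e = 3.1501 V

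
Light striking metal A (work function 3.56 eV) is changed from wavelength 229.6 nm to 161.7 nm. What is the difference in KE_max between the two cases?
2.2675 eV

Using Einstein's equation: KE_max = hc/λ - φ

For λ₁ = 229.6 nm:
KE₁ = hc/λ₁ - φ = 5.4000 - 3.56 = 1.8400 eV

For λ₂ = 161.7 nm:
KE₂ = hc/λ₂ - φ = 7.6675 - 3.56 = 4.1075 eV

Change in KE:
ΔKE = KE₂ - KE₁ = 4.1075 - 1.8400 = 2.2675 eV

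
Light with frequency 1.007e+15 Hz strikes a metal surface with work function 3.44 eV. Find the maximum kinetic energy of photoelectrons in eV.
0.7246 eV

Using Einstein's photoelectric equation: KE_max = hf - φ

First, calculate the photon energy:
E_photon = hf = (6.626×10⁻³⁴ J·s)(1.007e+15 Hz)
E_photon = 4.1646 eV

Then, the maximum kinetic energy:
KE_max = E_photon - φ = 4.1646 eV - 3.44 eV = 0.7246 eV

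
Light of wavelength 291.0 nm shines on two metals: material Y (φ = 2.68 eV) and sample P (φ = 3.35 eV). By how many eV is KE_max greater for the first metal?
0.6700 eV

Using KE_max = hc/λ - φ for each metal:

Photon energy: E = hc/λ = 4.2606 eV

For material Y (φ₁ = 2.68 eV):
KE₁ = E - φ₁ = 4.2606 - 2.68 = 1.5806 eV

For sample P (φ₂ = 3.35 eV):
KE₂ = E - φ₂ = 4.2606 - 3.35 = 0.9106 eV

Difference:
ΔKE = KE₁ - KE₂ = 1.5806 - 0.9106 = 0.6700 eV

Note: The difference equals the difference in work functions: 3.35 - 2.68 = 0.67 eV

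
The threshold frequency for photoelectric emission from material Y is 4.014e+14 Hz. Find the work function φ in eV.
1.66 eV

At the threshold frequency, photon energy equals work function:
φ = hf₀

Calculating:
φ = (6.626×10⁻³⁴ J·s)(4.014e+14 Hz)
φ = 1.66 eV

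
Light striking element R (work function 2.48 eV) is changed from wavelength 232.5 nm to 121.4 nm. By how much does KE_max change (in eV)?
4.8802 eV

Using Einstein's equation: KE_max = hc/λ - φ

For λ₁ = 232.5 nm:
KE₁ = hc/λ₁ - φ = 5.3327 - 2.48 = 2.8527 eV

For λ₂ = 121.4 nm:
KE₂ = hc/λ₂ - φ = 10.2129 - 2.48 = 7.7329 eV

Change in KE:
ΔKE = KE₂ - KE₁ = 7.7329 - 2.8527 = 4.8802 eV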